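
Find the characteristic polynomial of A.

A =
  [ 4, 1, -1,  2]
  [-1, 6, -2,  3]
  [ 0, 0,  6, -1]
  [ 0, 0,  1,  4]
x^4 - 20*x^3 + 150*x^2 - 500*x + 625

Expanding det(x·I − A) (e.g. by cofactor expansion or by noting that A is similar to its Jordan form J, which has the same characteristic polynomial as A) gives
  χ_A(x) = x^4 - 20*x^3 + 150*x^2 - 500*x + 625
which factors as (x - 5)^4. The eigenvalues (with algebraic multiplicities) are λ = 5 with multiplicity 4.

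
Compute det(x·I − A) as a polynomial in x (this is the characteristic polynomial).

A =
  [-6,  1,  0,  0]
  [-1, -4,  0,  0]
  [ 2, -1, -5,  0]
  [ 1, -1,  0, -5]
x^4 + 20*x^3 + 150*x^2 + 500*x + 625

Expanding det(x·I − A) (e.g. by cofactor expansion or by noting that A is similar to its Jordan form J, which has the same characteristic polynomial as A) gives
  χ_A(x) = x^4 + 20*x^3 + 150*x^2 + 500*x + 625
which factors as (x + 5)^4. The eigenvalues (with algebraic multiplicities) are λ = -5 with multiplicity 4.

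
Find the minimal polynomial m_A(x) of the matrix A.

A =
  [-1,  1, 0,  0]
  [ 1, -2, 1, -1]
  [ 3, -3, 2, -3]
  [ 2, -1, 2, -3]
x^3 + 3*x^2 + 3*x + 1

The characteristic polynomial is χ_A(x) = (x + 1)^4, so the eigenvalues are known. The minimal polynomial is
  m_A(x) = Π_λ (x − λ)^{k_λ}
where k_λ is the size of the *largest* Jordan block for λ (equivalently, the smallest k with (A − λI)^k v = 0 for every generalised eigenvector v of λ).

  λ = -1: largest Jordan block has size 3, contributing (x + 1)^3

So m_A(x) = (x + 1)^3 = x^3 + 3*x^2 + 3*x + 1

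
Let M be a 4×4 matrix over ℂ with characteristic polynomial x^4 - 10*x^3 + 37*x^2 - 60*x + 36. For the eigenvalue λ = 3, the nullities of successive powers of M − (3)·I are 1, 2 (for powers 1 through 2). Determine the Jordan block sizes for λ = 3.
Block sizes for λ = 3: [2]

From the dimensions of kernels of powers, the number of Jordan blocks of size at least j is d_j − d_{j−1} where d_j = dim ker(N^j) (with d_0 = 0). Computing the differences gives [1, 1].
The number of blocks of size exactly k is (#blocks of size ≥ k) − (#blocks of size ≥ k + 1), so the partition is: 1 block(s) of size 2.
In nonincreasing order the block sizes are [2].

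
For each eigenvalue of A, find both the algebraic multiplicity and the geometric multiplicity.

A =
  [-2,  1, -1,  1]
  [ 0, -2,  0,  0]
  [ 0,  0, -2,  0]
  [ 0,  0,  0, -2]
λ = -2: alg = 4, geom = 3

Step 1 — factor the characteristic polynomial to read off the algebraic multiplicities:
  χ_A(x) = (x + 2)^4

Step 2 — compute geometric multiplicities via the rank-nullity identity g(λ) = n − rank(A − λI):
  rank(A − (-2)·I) = 1, so dim ker(A − (-2)·I) = n − 1 = 3

Summary:
  λ = -2: algebraic multiplicity = 4, geometric multiplicity = 3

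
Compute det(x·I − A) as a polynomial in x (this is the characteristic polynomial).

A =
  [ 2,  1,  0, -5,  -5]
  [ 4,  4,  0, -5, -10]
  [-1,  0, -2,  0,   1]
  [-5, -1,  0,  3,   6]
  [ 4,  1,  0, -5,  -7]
x^5 - 15*x^3 - 10*x^2 + 60*x + 72

Expanding det(x·I − A) (e.g. by cofactor expansion or by noting that A is similar to its Jordan form J, which has the same characteristic polynomial as A) gives
  χ_A(x) = x^5 - 15*x^3 - 10*x^2 + 60*x + 72
which factors as (x - 3)^2*(x + 2)^3. The eigenvalues (with algebraic multiplicities) are λ = -2 with multiplicity 3, λ = 3 with multiplicity 2.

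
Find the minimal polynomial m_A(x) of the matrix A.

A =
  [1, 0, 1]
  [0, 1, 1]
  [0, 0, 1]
x^2 - 2*x + 1

The characteristic polynomial is χ_A(x) = (x - 1)^3, so the eigenvalues are known. The minimal polynomial is
  m_A(x) = Π_λ (x − λ)^{k_λ}
where k_λ is the size of the *largest* Jordan block for λ (equivalently, the smallest k with (A − λI)^k v = 0 for every generalised eigenvector v of λ).

  λ = 1: largest Jordan block has size 2, contributing (x − 1)^2

So m_A(x) = (x - 1)^2 = x^2 - 2*x + 1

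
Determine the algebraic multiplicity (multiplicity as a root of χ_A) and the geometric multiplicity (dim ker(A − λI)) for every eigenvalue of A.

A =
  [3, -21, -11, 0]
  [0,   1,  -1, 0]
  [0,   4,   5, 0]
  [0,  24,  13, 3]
λ = 3: alg = 4, geom = 2

Step 1 — factor the characteristic polynomial to read off the algebraic multiplicities:
  χ_A(x) = (x - 3)^4

Step 2 — compute geometric multiplicities via the rank-nullity identity g(λ) = n − rank(A − λI):
  rank(A − (3)·I) = 2, so dim ker(A − (3)·I) = n − 2 = 2

Summary:
  λ = 3: algebraic multiplicity = 4, geometric multiplicity = 2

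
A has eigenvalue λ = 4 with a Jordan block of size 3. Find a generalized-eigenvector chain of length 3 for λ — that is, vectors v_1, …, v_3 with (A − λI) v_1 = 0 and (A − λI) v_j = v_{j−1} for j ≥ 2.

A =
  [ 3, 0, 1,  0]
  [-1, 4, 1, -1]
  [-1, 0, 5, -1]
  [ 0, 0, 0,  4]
A Jordan chain for λ = 4 of length 3:
v_1 = (-1, -1, -1, 0)ᵀ
v_2 = (0, -1, -1, 0)ᵀ
v_3 = (0, 0, 0, 1)ᵀ

Let N = A − (4)·I. We want v_3 with N^3 v_3 = 0 but N^2 v_3 ≠ 0; then v_{j-1} := N · v_j for j = 3, …, 2.

Pick v_3 = (0, 0, 0, 1)ᵀ.
Then v_2 = N · v_3 = (0, -1, -1, 0)ᵀ.
Then v_1 = N · v_2 = (-1, -1, -1, 0)ᵀ.

Sanity check: (A − (4)·I) v_1 = (0, 0, 0, 0)ᵀ = 0. ✓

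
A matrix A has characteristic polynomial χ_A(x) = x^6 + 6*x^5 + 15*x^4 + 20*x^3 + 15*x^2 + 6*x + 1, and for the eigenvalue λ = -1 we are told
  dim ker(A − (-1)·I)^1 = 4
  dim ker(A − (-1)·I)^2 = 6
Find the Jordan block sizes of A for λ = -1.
Block sizes for λ = -1: [2, 2, 1, 1]

From the dimensions of kernels of powers, the number of Jordan blocks of size at least j is d_j − d_{j−1} where d_j = dim ker(N^j) (with d_0 = 0). Computing the differences gives [4, 2].
The number of blocks of size exactly k is (#blocks of size ≥ k) − (#blocks of size ≥ k + 1), so the partition is: 2 block(s) of size 1, 2 block(s) of size 2.
In nonincreasing order the block sizes are [2, 2, 1, 1].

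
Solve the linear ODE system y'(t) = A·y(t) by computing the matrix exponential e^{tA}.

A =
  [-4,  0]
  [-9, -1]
e^{tA} =
  [exp(-4*t), 0]
  [-3*exp(-t) + 3*exp(-4*t), exp(-t)]

Strategy: write A = P · J · P⁻¹ where J is a Jordan canonical form, so e^{tA} = P · e^{tJ} · P⁻¹, and e^{tJ} can be computed block-by-block.

A has Jordan form
J =
  [-4,  0]
  [ 0, -1]
(up to reordering of blocks).

Per-block formulas:
  For a 1×1 block at λ = -1: exp(t · [-1]) = [e^(-1t)].
  For a 1×1 block at λ = -4: exp(t · [-4]) = [e^(-4t)].

After assembling e^{tJ} and conjugating by P, we get:

e^{tA} =
  [exp(-4*t), 0]
  [-3*exp(-t) + 3*exp(-4*t), exp(-t)]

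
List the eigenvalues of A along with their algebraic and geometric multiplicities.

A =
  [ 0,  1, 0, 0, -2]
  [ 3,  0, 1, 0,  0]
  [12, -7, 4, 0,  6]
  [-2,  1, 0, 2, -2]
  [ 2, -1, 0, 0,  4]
λ = 2: alg = 5, geom = 3

Step 1 — factor the characteristic polynomial to read off the algebraic multiplicities:
  χ_A(x) = (x - 2)^5

Step 2 — compute geometric multiplicities via the rank-nullity identity g(λ) = n − rank(A − λI):
  rank(A − (2)·I) = 2, so dim ker(A − (2)·I) = n − 2 = 3

Summary:
  λ = 2: algebraic multiplicity = 5, geometric multiplicity = 3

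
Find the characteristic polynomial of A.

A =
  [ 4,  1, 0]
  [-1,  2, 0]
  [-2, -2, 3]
x^3 - 9*x^2 + 27*x - 27

Expanding det(x·I − A) (e.g. by cofactor expansion or by noting that A is similar to its Jordan form J, which has the same characteristic polynomial as A) gives
  χ_A(x) = x^3 - 9*x^2 + 27*x - 27
which factors as (x - 3)^3. The eigenvalues (with algebraic multiplicities) are λ = 3 with multiplicity 3.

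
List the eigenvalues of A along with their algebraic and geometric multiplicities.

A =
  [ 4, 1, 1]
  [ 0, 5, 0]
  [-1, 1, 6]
λ = 5: alg = 3, geom = 2

Step 1 — factor the characteristic polynomial to read off the algebraic multiplicities:
  χ_A(x) = (x - 5)^3

Step 2 — compute geometric multiplicities via the rank-nullity identity g(λ) = n − rank(A − λI):
  rank(A − (5)·I) = 1, so dim ker(A − (5)·I) = n − 1 = 2

Summary:
  λ = 5: algebraic multiplicity = 3, geometric multiplicity = 2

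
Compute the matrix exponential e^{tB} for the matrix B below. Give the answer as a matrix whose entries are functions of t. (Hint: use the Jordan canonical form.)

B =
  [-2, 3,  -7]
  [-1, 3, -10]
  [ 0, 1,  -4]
e^{tB} =
  [-t^2*exp(-t) - t*exp(-t) + exp(-t), t^2*exp(-t) + 3*t*exp(-t), -t^2*exp(-t) - 7*t*exp(-t)]
  [-3*t^2*exp(-t)/2 - t*exp(-t), 3*t^2*exp(-t)/2 + 4*t*exp(-t) + exp(-t), -3*t^2*exp(-t)/2 - 10*t*exp(-t)]
  [-t^2*exp(-t)/2, t^2*exp(-t)/2 + t*exp(-t), -t^2*exp(-t)/2 - 3*t*exp(-t) + exp(-t)]

Strategy: write B = P · J · P⁻¹ where J is a Jordan canonical form, so e^{tB} = P · e^{tJ} · P⁻¹, and e^{tJ} can be computed block-by-block.

B has Jordan form
J =
  [-1,  1,  0]
  [ 0, -1,  1]
  [ 0,  0, -1]
(up to reordering of blocks).

Per-block formulas:
  For a 3×3 Jordan block J_3(-1): exp(t · J_3(-1)) = e^(-1t)·(I + t·N + (t^2/2)·N^2), where N is the 3×3 nilpotent shift.

After assembling e^{tJ} and conjugating by P, we get:

e^{tB} =
  [-t^2*exp(-t) - t*exp(-t) + exp(-t), t^2*exp(-t) + 3*t*exp(-t), -t^2*exp(-t) - 7*t*exp(-t)]
  [-3*t^2*exp(-t)/2 - t*exp(-t), 3*t^2*exp(-t)/2 + 4*t*exp(-t) + exp(-t), -3*t^2*exp(-t)/2 - 10*t*exp(-t)]
  [-t^2*exp(-t)/2, t^2*exp(-t)/2 + t*exp(-t), -t^2*exp(-t)/2 - 3*t*exp(-t) + exp(-t)]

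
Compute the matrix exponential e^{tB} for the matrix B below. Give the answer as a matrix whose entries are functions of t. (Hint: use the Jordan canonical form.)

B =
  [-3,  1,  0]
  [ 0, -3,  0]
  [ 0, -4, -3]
e^{tB} =
  [exp(-3*t), t*exp(-3*t), 0]
  [0, exp(-3*t), 0]
  [0, -4*t*exp(-3*t), exp(-3*t)]

Strategy: write B = P · J · P⁻¹ where J is a Jordan canonical form, so e^{tB} = P · e^{tJ} · P⁻¹, and e^{tJ} can be computed block-by-block.

B has Jordan form
J =
  [-3,  1,  0]
  [ 0, -3,  0]
  [ 0,  0, -3]
(up to reordering of blocks).

Per-block formulas:
  For a 2×2 Jordan block J_2(-3): exp(t · J_2(-3)) = e^(-3t)·(I + t·N), where N is the 2×2 nilpotent shift.
  For a 1×1 block at λ = -3: exp(t · [-3]) = [e^(-3t)].

After assembling e^{tJ} and conjugating by P, we get:

e^{tB} =
  [exp(-3*t), t*exp(-3*t), 0]
  [0, exp(-3*t), 0]
  [0, -4*t*exp(-3*t), exp(-3*t)]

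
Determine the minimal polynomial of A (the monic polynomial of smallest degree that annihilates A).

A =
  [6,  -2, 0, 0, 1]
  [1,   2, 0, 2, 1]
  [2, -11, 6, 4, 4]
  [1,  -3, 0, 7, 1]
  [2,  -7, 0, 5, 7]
x^5 - 28*x^4 + 313*x^3 - 1746*x^2 + 4860*x - 5400

The characteristic polynomial is χ_A(x) = (x - 6)^3*(x - 5)^2, so the eigenvalues are known. The minimal polynomial is
  m_A(x) = Π_λ (x − λ)^{k_λ}
where k_λ is the size of the *largest* Jordan block for λ (equivalently, the smallest k with (A − λI)^k v = 0 for every generalised eigenvector v of λ).

  λ = 5: largest Jordan block has size 2, contributing (x − 5)^2
  λ = 6: largest Jordan block has size 3, contributing (x − 6)^3

So m_A(x) = (x - 6)^3*(x - 5)^2 = x^5 - 28*x^4 + 313*x^3 - 1746*x^2 + 4860*x - 5400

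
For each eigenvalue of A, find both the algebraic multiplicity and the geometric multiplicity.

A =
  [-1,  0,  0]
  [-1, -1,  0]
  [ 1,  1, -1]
λ = -1: alg = 3, geom = 1

Step 1 — factor the characteristic polynomial to read off the algebraic multiplicities:
  χ_A(x) = (x + 1)^3

Step 2 — compute geometric multiplicities via the rank-nullity identity g(λ) = n − rank(A − λI):
  rank(A − (-1)·I) = 2, so dim ker(A − (-1)·I) = n − 2 = 1

Summary:
  λ = -1: algebraic multiplicity = 3, geometric multiplicity = 1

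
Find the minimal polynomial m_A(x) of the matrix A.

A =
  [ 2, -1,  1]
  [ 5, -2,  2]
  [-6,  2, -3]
x^3 + 3*x^2 + 3*x + 1

The characteristic polynomial is χ_A(x) = (x + 1)^3, so the eigenvalues are known. The minimal polynomial is
  m_A(x) = Π_λ (x − λ)^{k_λ}
where k_λ is the size of the *largest* Jordan block for λ (equivalently, the smallest k with (A − λI)^k v = 0 for every generalised eigenvector v of λ).

  λ = -1: largest Jordan block has size 3, contributing (x + 1)^3

So m_A(x) = (x + 1)^3 = x^3 + 3*x^2 + 3*x + 1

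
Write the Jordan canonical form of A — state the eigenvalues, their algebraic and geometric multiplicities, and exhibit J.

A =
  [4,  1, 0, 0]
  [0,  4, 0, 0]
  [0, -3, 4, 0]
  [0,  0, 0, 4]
J_2(4) ⊕ J_1(4) ⊕ J_1(4)

The characteristic polynomial is
  det(x·I − A) = x^4 - 16*x^3 + 96*x^2 - 256*x + 256 = (x - 4)^4

Eigenvalues and multiplicities (the geometric multiplicity of λ is n − rank(A − λI), which equals the number of Jordan blocks for λ):
  λ = 4: algebraic multiplicity = 4, geometric multiplicity = 3

Determining the block sizes for each eigenvalue:
  λ = 4: 3 blocks summing to 4 forces exactly one block of size 2 and the rest size 1 → block sizes [2, 1, 1]

Assembling the blocks gives a Jordan form
J =
  [4, 1, 0, 0]
  [0, 4, 0, 0]
  [0, 0, 4, 0]
  [0, 0, 0, 4]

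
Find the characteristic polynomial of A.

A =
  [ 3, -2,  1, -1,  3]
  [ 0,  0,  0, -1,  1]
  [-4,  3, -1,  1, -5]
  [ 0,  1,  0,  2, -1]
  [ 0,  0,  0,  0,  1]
x^5 - 5*x^4 + 10*x^3 - 10*x^2 + 5*x - 1

Expanding det(x·I − A) (e.g. by cofactor expansion or by noting that A is similar to its Jordan form J, which has the same characteristic polynomial as A) gives
  χ_A(x) = x^5 - 5*x^4 + 10*x^3 - 10*x^2 + 5*x - 1
which factors as (x - 1)^5. The eigenvalues (with algebraic multiplicities) are λ = 1 with multiplicity 5.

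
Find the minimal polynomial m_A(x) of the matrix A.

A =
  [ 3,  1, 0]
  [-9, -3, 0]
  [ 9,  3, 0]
x^2

The characteristic polynomial is χ_A(x) = x^3, so the eigenvalues are known. The minimal polynomial is
  m_A(x) = Π_λ (x − λ)^{k_λ}
where k_λ is the size of the *largest* Jordan block for λ (equivalently, the smallest k with (A − λI)^k v = 0 for every generalised eigenvector v of λ).

  λ = 0: largest Jordan block has size 2, contributing (x − 0)^2

So m_A(x) = x^2 = x^2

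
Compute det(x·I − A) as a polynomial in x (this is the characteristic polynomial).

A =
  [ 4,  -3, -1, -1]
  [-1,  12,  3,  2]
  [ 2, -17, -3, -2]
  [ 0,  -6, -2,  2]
x^4 - 15*x^3 + 84*x^2 - 208*x + 192

Expanding det(x·I − A) (e.g. by cofactor expansion or by noting that A is similar to its Jordan form J, which has the same characteristic polynomial as A) gives
  χ_A(x) = x^4 - 15*x^3 + 84*x^2 - 208*x + 192
which factors as (x - 4)^3*(x - 3). The eigenvalues (with algebraic multiplicities) are λ = 3 with multiplicity 1, λ = 4 with multiplicity 3.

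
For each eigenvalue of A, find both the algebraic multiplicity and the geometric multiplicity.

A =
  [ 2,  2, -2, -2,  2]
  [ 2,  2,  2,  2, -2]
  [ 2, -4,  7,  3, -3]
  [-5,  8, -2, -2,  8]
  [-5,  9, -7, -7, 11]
λ = 4: alg = 5, geom = 2

Step 1 — factor the characteristic polynomial to read off the algebraic multiplicities:
  χ_A(x) = (x - 4)^5

Step 2 — compute geometric multiplicities via the rank-nullity identity g(λ) = n − rank(A − λI):
  rank(A − (4)·I) = 3, so dim ker(A − (4)·I) = n − 3 = 2

Summary:
  λ = 4: algebraic multiplicity = 5, geometric multiplicity = 2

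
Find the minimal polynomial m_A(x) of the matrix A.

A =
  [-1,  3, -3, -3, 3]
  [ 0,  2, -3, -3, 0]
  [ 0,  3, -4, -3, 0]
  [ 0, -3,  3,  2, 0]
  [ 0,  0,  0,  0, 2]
x^2 - x - 2

The characteristic polynomial is χ_A(x) = (x - 2)^2*(x + 1)^3, so the eigenvalues are known. The minimal polynomial is
  m_A(x) = Π_λ (x − λ)^{k_λ}
where k_λ is the size of the *largest* Jordan block for λ (equivalently, the smallest k with (A − λI)^k v = 0 for every generalised eigenvector v of λ).

  λ = -1: largest Jordan block has size 1, contributing (x + 1)
  λ = 2: largest Jordan block has size 1, contributing (x − 2)

So m_A(x) = (x - 2)*(x + 1) = x^2 - x - 2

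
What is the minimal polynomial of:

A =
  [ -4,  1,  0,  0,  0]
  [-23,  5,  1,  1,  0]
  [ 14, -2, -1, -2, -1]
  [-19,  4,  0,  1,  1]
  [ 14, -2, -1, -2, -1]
x^3

The characteristic polynomial is χ_A(x) = x^5, so the eigenvalues are known. The minimal polynomial is
  m_A(x) = Π_λ (x − λ)^{k_λ}
where k_λ is the size of the *largest* Jordan block for λ (equivalently, the smallest k with (A − λI)^k v = 0 for every generalised eigenvector v of λ).

  λ = 0: largest Jordan block has size 3, contributing (x − 0)^3

So m_A(x) = x^3 = x^3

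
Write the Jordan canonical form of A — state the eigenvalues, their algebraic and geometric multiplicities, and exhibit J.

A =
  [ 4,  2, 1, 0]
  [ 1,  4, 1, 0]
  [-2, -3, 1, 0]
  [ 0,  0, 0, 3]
J_3(3) ⊕ J_1(3)

The characteristic polynomial is
  det(x·I − A) = x^4 - 12*x^3 + 54*x^2 - 108*x + 81 = (x - 3)^4

Eigenvalues and multiplicities (the geometric multiplicity of λ is n − rank(A − λI), which equals the number of Jordan blocks for λ):
  λ = 3: algebraic multiplicity = 4, geometric multiplicity = 2

Determining the block sizes for each eigenvalue:
  λ = 3: with am = 4 and gm = 2, the partition is not yet determined (e.g. several partitions of 4 into 2 parts exist). Let N = A − (3)·I. Computing rank(N^1) = 2, rank(N^2) = 1, rank(N^3) = 0; the number of blocks of size ≥ j is rank(N^{j−1}) − rank(N^j), giving [2, 1, 1]. So we have 1 block(s) of size 3, 1 block(s) of size 1 → block sizes [3, 1]

Assembling the blocks gives a Jordan form
J =
  [3, 1, 0, 0]
  [0, 3, 1, 0]
  [0, 0, 3, 0]
  [0, 0, 0, 3]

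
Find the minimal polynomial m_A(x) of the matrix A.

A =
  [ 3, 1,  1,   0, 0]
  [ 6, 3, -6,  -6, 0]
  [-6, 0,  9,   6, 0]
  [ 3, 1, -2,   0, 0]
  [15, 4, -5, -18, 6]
x^3 - 12*x^2 + 45*x - 54

The characteristic polynomial is χ_A(x) = (x - 6)^2*(x - 3)^3, so the eigenvalues are known. The minimal polynomial is
  m_A(x) = Π_λ (x − λ)^{k_λ}
where k_λ is the size of the *largest* Jordan block for λ (equivalently, the smallest k with (A − λI)^k v = 0 for every generalised eigenvector v of λ).

  λ = 3: largest Jordan block has size 2, contributing (x − 3)^2
  λ = 6: largest Jordan block has size 1, contributing (x − 6)

So m_A(x) = (x - 6)*(x - 3)^2 = x^3 - 12*x^2 + 45*x - 54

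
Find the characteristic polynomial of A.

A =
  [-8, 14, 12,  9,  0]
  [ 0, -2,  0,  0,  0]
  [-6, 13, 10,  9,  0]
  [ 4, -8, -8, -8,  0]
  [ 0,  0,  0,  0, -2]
x^5 + 10*x^4 + 40*x^3 + 80*x^2 + 80*x + 32

Expanding det(x·I − A) (e.g. by cofactor expansion or by noting that A is similar to its Jordan form J, which has the same characteristic polynomial as A) gives
  χ_A(x) = x^5 + 10*x^4 + 40*x^3 + 80*x^2 + 80*x + 32
which factors as (x + 2)^5. The eigenvalues (with algebraic multiplicities) are λ = -2 with multiplicity 5.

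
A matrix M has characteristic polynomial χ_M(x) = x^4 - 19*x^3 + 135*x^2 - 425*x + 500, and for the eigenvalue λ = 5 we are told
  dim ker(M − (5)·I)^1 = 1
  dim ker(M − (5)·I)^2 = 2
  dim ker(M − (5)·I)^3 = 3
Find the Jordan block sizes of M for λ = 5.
Block sizes for λ = 5: [3]

From the dimensions of kernels of powers, the number of Jordan blocks of size at least j is d_j − d_{j−1} where d_j = dim ker(N^j) (with d_0 = 0). Computing the differences gives [1, 1, 1].
The number of blocks of size exactly k is (#blocks of size ≥ k) − (#blocks of size ≥ k + 1), so the partition is: 1 block(s) of size 3.
In nonincreasing order the block sizes are [3].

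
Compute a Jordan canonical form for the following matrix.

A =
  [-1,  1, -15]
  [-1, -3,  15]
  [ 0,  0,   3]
J_2(-2) ⊕ J_1(3)

The characteristic polynomial is
  det(x·I − A) = x^3 + x^2 - 8*x - 12 = (x - 3)*(x + 2)^2

Eigenvalues and multiplicities (the geometric multiplicity of λ is n − rank(A − λI), which equals the number of Jordan blocks for λ):
  λ = -2: algebraic multiplicity = 2, geometric multiplicity = 1
  λ = 3: algebraic multiplicity = 1, geometric multiplicity = 1

Determining the block sizes for each eigenvalue:
  λ = -2: one block (gm = 1), so the single block has size am = 2 → block sizes [2]
  λ = 3: one block (gm = 1), so the single block has size am = 1 → block sizes [1]

Assembling the blocks gives a Jordan form
J =
  [-2,  1, 0]
  [ 0, -2, 0]
  [ 0,  0, 3]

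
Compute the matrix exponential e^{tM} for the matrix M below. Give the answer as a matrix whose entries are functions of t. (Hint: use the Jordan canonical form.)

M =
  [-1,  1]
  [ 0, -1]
e^{tM} =
  [exp(-t), t*exp(-t)]
  [0, exp(-t)]

Strategy: write M = P · J · P⁻¹ where J is a Jordan canonical form, so e^{tM} = P · e^{tJ} · P⁻¹, and e^{tJ} can be computed block-by-block.

M has Jordan form
J =
  [-1,  1]
  [ 0, -1]
(up to reordering of blocks).

Per-block formulas:
  For a 2×2 Jordan block J_2(-1): exp(t · J_2(-1)) = e^(-1t)·(I + t·N), where N is the 2×2 nilpotent shift.

After assembling e^{tJ} and conjugating by P, we get:

e^{tM} =
  [exp(-t), t*exp(-t)]
  [0, exp(-t)]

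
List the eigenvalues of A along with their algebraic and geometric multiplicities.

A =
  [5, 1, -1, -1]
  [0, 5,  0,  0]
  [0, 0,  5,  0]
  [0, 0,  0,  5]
λ = 5: alg = 4, geom = 3

Step 1 — factor the characteristic polynomial to read off the algebraic multiplicities:
  χ_A(x) = (x - 5)^4

Step 2 — compute geometric multiplicities via the rank-nullity identity g(λ) = n − rank(A − λI):
  rank(A − (5)·I) = 1, so dim ker(A − (5)·I) = n − 1 = 3

Summary:
  λ = 5: algebraic multiplicity = 4, geometric multiplicity = 3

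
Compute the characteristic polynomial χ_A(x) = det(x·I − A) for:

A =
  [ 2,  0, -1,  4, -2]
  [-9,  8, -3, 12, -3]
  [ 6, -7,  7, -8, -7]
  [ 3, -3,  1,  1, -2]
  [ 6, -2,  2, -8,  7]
x^5 - 25*x^4 + 250*x^3 - 1250*x^2 + 3125*x - 3125

Expanding det(x·I − A) (e.g. by cofactor expansion or by noting that A is similar to its Jordan form J, which has the same characteristic polynomial as A) gives
  χ_A(x) = x^5 - 25*x^4 + 250*x^3 - 1250*x^2 + 3125*x - 3125
which factors as (x - 5)^5. The eigenvalues (with algebraic multiplicities) are λ = 5 with multiplicity 5.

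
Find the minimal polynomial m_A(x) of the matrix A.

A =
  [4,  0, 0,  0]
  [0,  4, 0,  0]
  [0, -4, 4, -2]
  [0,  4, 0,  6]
x^2 - 10*x + 24

The characteristic polynomial is χ_A(x) = (x - 6)*(x - 4)^3, so the eigenvalues are known. The minimal polynomial is
  m_A(x) = Π_λ (x − λ)^{k_λ}
where k_λ is the size of the *largest* Jordan block for λ (equivalently, the smallest k with (A − λI)^k v = 0 for every generalised eigenvector v of λ).

  λ = 4: largest Jordan block has size 1, contributing (x − 4)
  λ = 6: largest Jordan block has size 1, contributing (x − 6)

So m_A(x) = (x - 6)*(x - 4) = x^2 - 10*x + 24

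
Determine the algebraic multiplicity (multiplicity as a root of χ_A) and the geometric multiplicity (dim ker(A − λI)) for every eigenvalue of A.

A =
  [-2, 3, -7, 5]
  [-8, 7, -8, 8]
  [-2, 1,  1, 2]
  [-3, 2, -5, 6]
λ = 3: alg = 4, geom = 2

Step 1 — factor the characteristic polynomial to read off the algebraic multiplicities:
  χ_A(x) = (x - 3)^4

Step 2 — compute geometric multiplicities via the rank-nullity identity g(λ) = n − rank(A − λI):
  rank(A − (3)·I) = 2, so dim ker(A − (3)·I) = n − 2 = 2

Summary:
  λ = 3: algebraic multiplicity = 4, geometric multiplicity = 2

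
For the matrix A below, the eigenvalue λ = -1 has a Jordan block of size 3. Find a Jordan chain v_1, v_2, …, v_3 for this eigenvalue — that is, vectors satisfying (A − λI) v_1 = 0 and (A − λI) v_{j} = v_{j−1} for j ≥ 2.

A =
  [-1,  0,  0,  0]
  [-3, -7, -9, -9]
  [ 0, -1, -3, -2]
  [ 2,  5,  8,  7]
A Jordan chain for λ = -1 of length 3:
v_1 = (0, 0, -1, 1)ᵀ
v_2 = (0, -3, 0, 2)ᵀ
v_3 = (1, 0, 0, 0)ᵀ

Let N = A − (-1)·I. We want v_3 with N^3 v_3 = 0 but N^2 v_3 ≠ 0; then v_{j-1} := N · v_j for j = 3, …, 2.

Pick v_3 = (1, 0, 0, 0)ᵀ.
Then v_2 = N · v_3 = (0, -3, 0, 2)ᵀ.
Then v_1 = N · v_2 = (0, 0, -1, 1)ᵀ.

Sanity check: (A − (-1)·I) v_1 = (0, 0, 0, 0)ᵀ = 0. ✓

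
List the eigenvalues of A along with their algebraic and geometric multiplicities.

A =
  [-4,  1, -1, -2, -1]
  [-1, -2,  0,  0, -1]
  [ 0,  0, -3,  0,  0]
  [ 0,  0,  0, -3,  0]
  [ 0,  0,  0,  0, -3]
λ = -3: alg = 5, geom = 3

Step 1 — factor the characteristic polynomial to read off the algebraic multiplicities:
  χ_A(x) = (x + 3)^5

Step 2 — compute geometric multiplicities via the rank-nullity identity g(λ) = n − rank(A − λI):
  rank(A − (-3)·I) = 2, so dim ker(A − (-3)·I) = n − 2 = 3

Summary:
  λ = -3: algebraic multiplicity = 5, geometric multiplicity = 3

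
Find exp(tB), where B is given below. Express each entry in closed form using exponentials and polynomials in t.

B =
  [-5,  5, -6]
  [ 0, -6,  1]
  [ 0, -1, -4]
e^{tB} =
  [exp(-5*t), t^2*exp(-5*t)/2 + 5*t*exp(-5*t), -t^2*exp(-5*t)/2 - 6*t*exp(-5*t)]
  [0, -t*exp(-5*t) + exp(-5*t), t*exp(-5*t)]
  [0, -t*exp(-5*t), t*exp(-5*t) + exp(-5*t)]

Strategy: write B = P · J · P⁻¹ where J is a Jordan canonical form, so e^{tB} = P · e^{tJ} · P⁻¹, and e^{tJ} can be computed block-by-block.

B has Jordan form
J =
  [-5,  1,  0]
  [ 0, -5,  1]
  [ 0,  0, -5]
(up to reordering of blocks).

Per-block formulas:
  For a 3×3 Jordan block J_3(-5): exp(t · J_3(-5)) = e^(-5t)·(I + t·N + (t^2/2)·N^2), where N is the 3×3 nilpotent shift.

After assembling e^{tJ} and conjugating by P, we get:

e^{tB} =
  [exp(-5*t), t^2*exp(-5*t)/2 + 5*t*exp(-5*t), -t^2*exp(-5*t)/2 - 6*t*exp(-5*t)]
  [0, -t*exp(-5*t) + exp(-5*t), t*exp(-5*t)]
  [0, -t*exp(-5*t), t*exp(-5*t) + exp(-5*t)]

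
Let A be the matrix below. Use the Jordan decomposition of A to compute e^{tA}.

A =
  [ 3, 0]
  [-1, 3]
e^{tA} =
  [exp(3*t), 0]
  [-t*exp(3*t), exp(3*t)]

Strategy: write A = P · J · P⁻¹ where J is a Jordan canonical form, so e^{tA} = P · e^{tJ} · P⁻¹, and e^{tJ} can be computed block-by-block.

A has Jordan form
J =
  [3, 1]
  [0, 3]
(up to reordering of blocks).

Per-block formulas:
  For a 2×2 Jordan block J_2(3): exp(t · J_2(3)) = e^(3t)·(I + t·N), where N is the 2×2 nilpotent shift.

After assembling e^{tJ} and conjugating by P, we get:

e^{tA} =
  [exp(3*t), 0]
  [-t*exp(3*t), exp(3*t)]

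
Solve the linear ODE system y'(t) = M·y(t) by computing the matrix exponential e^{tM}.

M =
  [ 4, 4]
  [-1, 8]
e^{tM} =
  [-2*t*exp(6*t) + exp(6*t), 4*t*exp(6*t)]
  [-t*exp(6*t), 2*t*exp(6*t) + exp(6*t)]

Strategy: write M = P · J · P⁻¹ where J is a Jordan canonical form, so e^{tM} = P · e^{tJ} · P⁻¹, and e^{tJ} can be computed block-by-block.

M has Jordan form
J =
  [6, 1]
  [0, 6]
(up to reordering of blocks).

Per-block formulas:
  For a 2×2 Jordan block J_2(6): exp(t · J_2(6)) = e^(6t)·(I + t·N), where N is the 2×2 nilpotent shift.

After assembling e^{tJ} and conjugating by P, we get:

e^{tM} =
  [-2*t*exp(6*t) + exp(6*t), 4*t*exp(6*t)]
  [-t*exp(6*t), 2*t*exp(6*t) + exp(6*t)]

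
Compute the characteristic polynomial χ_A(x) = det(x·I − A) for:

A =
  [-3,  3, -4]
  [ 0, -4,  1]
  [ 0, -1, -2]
x^3 + 9*x^2 + 27*x + 27

Expanding det(x·I − A) (e.g. by cofactor expansion or by noting that A is similar to its Jordan form J, which has the same characteristic polynomial as A) gives
  χ_A(x) = x^3 + 9*x^2 + 27*x + 27
which factors as (x + 3)^3. The eigenvalues (with algebraic multiplicities) are λ = -3 with multiplicity 3.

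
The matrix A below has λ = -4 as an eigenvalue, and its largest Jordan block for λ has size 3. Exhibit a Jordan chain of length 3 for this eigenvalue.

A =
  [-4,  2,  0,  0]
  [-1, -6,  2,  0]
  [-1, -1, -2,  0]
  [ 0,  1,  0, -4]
A Jordan chain for λ = -4 of length 3:
v_1 = (-2, 0, -1, -1)ᵀ
v_2 = (0, -1, -1, 0)ᵀ
v_3 = (1, 0, 0, 0)ᵀ

Let N = A − (-4)·I. We want v_3 with N^3 v_3 = 0 but N^2 v_3 ≠ 0; then v_{j-1} := N · v_j for j = 3, …, 2.

Pick v_3 = (1, 0, 0, 0)ᵀ.
Then v_2 = N · v_3 = (0, -1, -1, 0)ᵀ.
Then v_1 = N · v_2 = (-2, 0, -1, -1)ᵀ.

Sanity check: (A − (-4)·I) v_1 = (0, 0, 0, 0)ᵀ = 0. ✓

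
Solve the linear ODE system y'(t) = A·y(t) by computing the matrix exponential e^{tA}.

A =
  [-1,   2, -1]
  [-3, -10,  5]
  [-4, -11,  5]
e^{tA} =
  [-t^2*exp(-2*t)/2 + t*exp(-2*t) + exp(-2*t), -3*t^2*exp(-2*t)/2 + 2*t*exp(-2*t), t^2*exp(-2*t) - t*exp(-2*t)]
  [t^2*exp(-2*t)/2 - 3*t*exp(-2*t), 3*t^2*exp(-2*t)/2 - 8*t*exp(-2*t) + exp(-2*t), -t^2*exp(-2*t) + 5*t*exp(-2*t)]
  [t^2*exp(-2*t)/2 - 4*t*exp(-2*t), 3*t^2*exp(-2*t)/2 - 11*t*exp(-2*t), -t^2*exp(-2*t) + 7*t*exp(-2*t) + exp(-2*t)]

Strategy: write A = P · J · P⁻¹ where J is a Jordan canonical form, so e^{tA} = P · e^{tJ} · P⁻¹, and e^{tJ} can be computed block-by-block.

A has Jordan form
J =
  [-2,  1,  0]
  [ 0, -2,  1]
  [ 0,  0, -2]
(up to reordering of blocks).

Per-block formulas:
  For a 3×3 Jordan block J_3(-2): exp(t · J_3(-2)) = e^(-2t)·(I + t·N + (t^2/2)·N^2), where N is the 3×3 nilpotent shift.

After assembling e^{tJ} and conjugating by P, we get:

e^{tA} =
  [-t^2*exp(-2*t)/2 + t*exp(-2*t) + exp(-2*t), -3*t^2*exp(-2*t)/2 + 2*t*exp(-2*t), t^2*exp(-2*t) - t*exp(-2*t)]
  [t^2*exp(-2*t)/2 - 3*t*exp(-2*t), 3*t^2*exp(-2*t)/2 - 8*t*exp(-2*t) + exp(-2*t), -t^2*exp(-2*t) + 5*t*exp(-2*t)]
  [t^2*exp(-2*t)/2 - 4*t*exp(-2*t), 3*t^2*exp(-2*t)/2 - 11*t*exp(-2*t), -t^2*exp(-2*t) + 7*t*exp(-2*t) + exp(-2*t)]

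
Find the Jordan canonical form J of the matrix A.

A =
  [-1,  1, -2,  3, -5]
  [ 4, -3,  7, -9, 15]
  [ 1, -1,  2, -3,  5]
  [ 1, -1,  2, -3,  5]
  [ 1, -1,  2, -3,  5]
J_3(0) ⊕ J_1(0) ⊕ J_1(0)

The characteristic polynomial is
  det(x·I − A) = x^5

Eigenvalues and multiplicities (the geometric multiplicity of λ is n − rank(A − λI), which equals the number of Jordan blocks for λ):
  λ = 0: algebraic multiplicity = 5, geometric multiplicity = 3

Determining the block sizes for each eigenvalue:
  λ = 0: with am = 5 and gm = 3, the partition is not yet determined (e.g. several partitions of 5 into 3 parts exist). Let N = A − (0)·I. Computing rank(N^1) = 2, rank(N^2) = 1, rank(N^3) = 0; the number of blocks of size ≥ j is rank(N^{j−1}) − rank(N^j), giving [3, 1, 1]. So we have 1 block(s) of size 3, 2 block(s) of size 1 → block sizes [3, 1, 1]

Assembling the blocks gives a Jordan form
J =
  [0, 1, 0, 0, 0]
  [0, 0, 1, 0, 0]
  [0, 0, 0, 0, 0]
  [0, 0, 0, 0, 0]
  [0, 0, 0, 0, 0]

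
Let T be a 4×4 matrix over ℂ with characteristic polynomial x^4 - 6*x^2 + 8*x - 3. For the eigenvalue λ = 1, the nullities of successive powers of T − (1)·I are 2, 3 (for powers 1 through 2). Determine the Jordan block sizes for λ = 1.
Block sizes for λ = 1: [2, 1]

From the dimensions of kernels of powers, the number of Jordan blocks of size at least j is d_j − d_{j−1} where d_j = dim ker(N^j) (with d_0 = 0). Computing the differences gives [2, 1].
The number of blocks of size exactly k is (#blocks of size ≥ k) − (#blocks of size ≥ k + 1), so the partition is: 1 block(s) of size 1, 1 block(s) of size 2.
In nonincreasing order the block sizes are [2, 1].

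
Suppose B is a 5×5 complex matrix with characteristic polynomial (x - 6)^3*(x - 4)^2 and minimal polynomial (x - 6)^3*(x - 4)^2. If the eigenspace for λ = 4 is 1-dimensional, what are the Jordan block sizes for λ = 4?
Block sizes for λ = 4: [2]

Step 1 — from the characteristic polynomial, algebraic multiplicity of λ = 4 is 2. From dim ker(B − (4)·I) = 1, there are exactly 1 Jordan blocks for λ = 4.
Step 2 — from the minimal polynomial, the factor (x − 4)^2 tells us the largest block for λ = 4 has size 2.
Step 3 — with total size 2, 1 blocks, and largest block 2, the block sizes (in nonincreasing order) are [2].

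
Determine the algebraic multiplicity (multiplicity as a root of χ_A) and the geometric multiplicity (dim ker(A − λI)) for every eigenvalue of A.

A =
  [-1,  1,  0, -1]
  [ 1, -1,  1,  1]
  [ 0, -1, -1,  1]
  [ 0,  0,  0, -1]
λ = -1: alg = 4, geom = 2

Step 1 — factor the characteristic polynomial to read off the algebraic multiplicities:
  χ_A(x) = (x + 1)^4

Step 2 — compute geometric multiplicities via the rank-nullity identity g(λ) = n − rank(A − λI):
  rank(A − (-1)·I) = 2, so dim ker(A − (-1)·I) = n − 2 = 2

Summary:
  λ = -1: algebraic multiplicity = 4, geometric multiplicity = 2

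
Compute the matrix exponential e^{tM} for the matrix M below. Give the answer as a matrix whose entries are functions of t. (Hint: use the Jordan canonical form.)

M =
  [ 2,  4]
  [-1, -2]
e^{tM} =
  [2*t + 1, 4*t]
  [-t, 1 - 2*t]

Strategy: write M = P · J · P⁻¹ where J is a Jordan canonical form, so e^{tM} = P · e^{tJ} · P⁻¹, and e^{tJ} can be computed block-by-block.

M has Jordan form
J =
  [0, 1]
  [0, 0]
(up to reordering of blocks).

Per-block formulas:
  For a 2×2 Jordan block J_2(0): exp(t · J_2(0)) = e^(0t)·(I + t·N), where N is the 2×2 nilpotent shift.

After assembling e^{tJ} and conjugating by P, we get:

e^{tM} =
  [2*t + 1, 4*t]
  [-t, 1 - 2*t]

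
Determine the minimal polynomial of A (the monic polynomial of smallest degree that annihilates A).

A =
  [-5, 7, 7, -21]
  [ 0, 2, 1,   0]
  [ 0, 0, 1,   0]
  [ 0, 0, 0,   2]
x^3 + 2*x^2 - 13*x + 10

The characteristic polynomial is χ_A(x) = (x - 2)^2*(x - 1)*(x + 5), so the eigenvalues are known. The minimal polynomial is
  m_A(x) = Π_λ (x − λ)^{k_λ}
where k_λ is the size of the *largest* Jordan block for λ (equivalently, the smallest k with (A − λI)^k v = 0 for every generalised eigenvector v of λ).

  λ = -5: largest Jordan block has size 1, contributing (x + 5)
  λ = 1: largest Jordan block has size 1, contributing (x − 1)
  λ = 2: largest Jordan block has size 1, contributing (x − 2)

So m_A(x) = (x - 2)*(x - 1)*(x + 5) = x^3 + 2*x^2 - 13*x + 10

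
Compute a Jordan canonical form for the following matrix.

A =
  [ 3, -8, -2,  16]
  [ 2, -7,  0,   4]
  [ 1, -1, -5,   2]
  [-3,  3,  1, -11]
J_3(-5) ⊕ J_1(-5)

The characteristic polynomial is
  det(x·I − A) = x^4 + 20*x^3 + 150*x^2 + 500*x + 625 = (x + 5)^4

Eigenvalues and multiplicities (the geometric multiplicity of λ is n − rank(A − λI), which equals the number of Jordan blocks for λ):
  λ = -5: algebraic multiplicity = 4, geometric multiplicity = 2

Determining the block sizes for each eigenvalue:
  λ = -5: with am = 4 and gm = 2, the partition is not yet determined (e.g. several partitions of 4 into 2 parts exist). Let N = A − (-5)·I. Computing rank(N^1) = 2, rank(N^2) = 1, rank(N^3) = 0; the number of blocks of size ≥ j is rank(N^{j−1}) − rank(N^j), giving [2, 1, 1]. So we have 1 block(s) of size 3, 1 block(s) of size 1 → block sizes [3, 1]

Assembling the blocks gives a Jordan form
J =
  [-5,  1,  0,  0]
  [ 0, -5,  1,  0]
  [ 0,  0, -5,  0]
  [ 0,  0,  0, -5]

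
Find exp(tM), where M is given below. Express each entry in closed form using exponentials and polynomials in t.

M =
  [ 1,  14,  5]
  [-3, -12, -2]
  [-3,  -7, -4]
e^{tM} =
  [-21*t^2*exp(-5*t)/2 + 6*t*exp(-5*t) + exp(-5*t), -49*t^2*exp(-5*t)/2 + 14*t*exp(-5*t), 7*t^2*exp(-5*t)/2 + 5*t*exp(-5*t)]
  [9*t^2*exp(-5*t)/2 - 3*t*exp(-5*t), 21*t^2*exp(-5*t)/2 - 7*t*exp(-5*t) + exp(-5*t), -3*t^2*exp(-5*t)/2 - 2*t*exp(-5*t)]
  [-3*t*exp(-5*t), -7*t*exp(-5*t), t*exp(-5*t) + exp(-5*t)]

Strategy: write M = P · J · P⁻¹ where J is a Jordan canonical form, so e^{tM} = P · e^{tJ} · P⁻¹, and e^{tJ} can be computed block-by-block.

M has Jordan form
J =
  [-5,  1,  0]
  [ 0, -5,  1]
  [ 0,  0, -5]
(up to reordering of blocks).

Per-block formulas:
  For a 3×3 Jordan block J_3(-5): exp(t · J_3(-5)) = e^(-5t)·(I + t·N + (t^2/2)·N^2), where N is the 3×3 nilpotent shift.

After assembling e^{tJ} and conjugating by P, we get:

e^{tM} =
  [-21*t^2*exp(-5*t)/2 + 6*t*exp(-5*t) + exp(-5*t), -49*t^2*exp(-5*t)/2 + 14*t*exp(-5*t), 7*t^2*exp(-5*t)/2 + 5*t*exp(-5*t)]
  [9*t^2*exp(-5*t)/2 - 3*t*exp(-5*t), 21*t^2*exp(-5*t)/2 - 7*t*exp(-5*t) + exp(-5*t), -3*t^2*exp(-5*t)/2 - 2*t*exp(-5*t)]
  [-3*t*exp(-5*t), -7*t*exp(-5*t), t*exp(-5*t) + exp(-5*t)]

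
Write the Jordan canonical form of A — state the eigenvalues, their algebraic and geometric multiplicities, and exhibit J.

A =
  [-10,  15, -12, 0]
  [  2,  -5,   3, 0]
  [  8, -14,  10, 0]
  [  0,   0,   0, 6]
J_2(-2) ⊕ J_1(-1) ⊕ J_1(6)

The characteristic polynomial is
  det(x·I − A) = x^4 - x^3 - 22*x^2 - 44*x - 24 = (x - 6)*(x + 1)*(x + 2)^2

Eigenvalues and multiplicities (the geometric multiplicity of λ is n − rank(A − λI), which equals the number of Jordan blocks for λ):
  λ = -2: algebraic multiplicity = 2, geometric multiplicity = 1
  λ = -1: algebraic multiplicity = 1, geometric multiplicity = 1
  λ = 6: algebraic multiplicity = 1, geometric multiplicity = 1

Determining the block sizes for each eigenvalue:
  λ = -2: one block (gm = 1), so the single block has size am = 2 → block sizes [2]
  λ = -1: one block (gm = 1), so the single block has size am = 1 → block sizes [1]
  λ = 6: one block (gm = 1), so the single block has size am = 1 → block sizes [1]

Assembling the blocks gives a Jordan form
J =
  [-2,  1,  0, 0]
  [ 0, -2,  0, 0]
  [ 0,  0, -1, 0]
  [ 0,  0,  0, 6]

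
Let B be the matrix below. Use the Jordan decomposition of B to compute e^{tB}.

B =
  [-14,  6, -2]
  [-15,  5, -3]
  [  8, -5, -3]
e^{tB} =
  [-3*t^2*exp(-4*t) - 10*t*exp(-4*t) + exp(-4*t), 2*t^2*exp(-4*t) + 6*t*exp(-4*t), -2*t*exp(-4*t)]
  [-9*t^2*exp(-4*t)/2 - 15*t*exp(-4*t), 3*t^2*exp(-4*t) + 9*t*exp(-4*t) + exp(-4*t), -3*t*exp(-4*t)]
  [3*t^2*exp(-4*t)/2 + 8*t*exp(-4*t), -t^2*exp(-4*t) - 5*t*exp(-4*t), t*exp(-4*t) + exp(-4*t)]

Strategy: write B = P · J · P⁻¹ where J is a Jordan canonical form, so e^{tB} = P · e^{tJ} · P⁻¹, and e^{tJ} can be computed block-by-block.

B has Jordan form
J =
  [-4,  1,  0]
  [ 0, -4,  1]
  [ 0,  0, -4]
(up to reordering of blocks).

Per-block formulas:
  For a 3×3 Jordan block J_3(-4): exp(t · J_3(-4)) = e^(-4t)·(I + t·N + (t^2/2)·N^2), where N is the 3×3 nilpotent shift.

After assembling e^{tJ} and conjugating by P, we get:

e^{tB} =
  [-3*t^2*exp(-4*t) - 10*t*exp(-4*t) + exp(-4*t), 2*t^2*exp(-4*t) + 6*t*exp(-4*t), -2*t*exp(-4*t)]
  [-9*t^2*exp(-4*t)/2 - 15*t*exp(-4*t), 3*t^2*exp(-4*t) + 9*t*exp(-4*t) + exp(-4*t), -3*t*exp(-4*t)]
  [3*t^2*exp(-4*t)/2 + 8*t*exp(-4*t), -t^2*exp(-4*t) - 5*t*exp(-4*t), t*exp(-4*t) + exp(-4*t)]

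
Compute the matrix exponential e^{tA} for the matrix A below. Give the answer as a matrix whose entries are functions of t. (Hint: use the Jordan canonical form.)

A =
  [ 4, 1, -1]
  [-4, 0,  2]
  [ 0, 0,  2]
e^{tA} =
  [2*t*exp(2*t) + exp(2*t), t*exp(2*t), -t*exp(2*t)]
  [-4*t*exp(2*t), -2*t*exp(2*t) + exp(2*t), 2*t*exp(2*t)]
  [0, 0, exp(2*t)]

Strategy: write A = P · J · P⁻¹ where J is a Jordan canonical form, so e^{tA} = P · e^{tJ} · P⁻¹, and e^{tJ} can be computed block-by-block.

A has Jordan form
J =
  [2, 1, 0]
  [0, 2, 0]
  [0, 0, 2]
(up to reordering of blocks).

Per-block formulas:
  For a 1×1 block at λ = 2: exp(t · [2]) = [e^(2t)].
  For a 2×2 Jordan block J_2(2): exp(t · J_2(2)) = e^(2t)·(I + t·N), where N is the 2×2 nilpotent shift.

After assembling e^{tJ} and conjugating by P, we get:

e^{tA} =
  [2*t*exp(2*t) + exp(2*t), t*exp(2*t), -t*exp(2*t)]
  [-4*t*exp(2*t), -2*t*exp(2*t) + exp(2*t), 2*t*exp(2*t)]
  [0, 0, exp(2*t)]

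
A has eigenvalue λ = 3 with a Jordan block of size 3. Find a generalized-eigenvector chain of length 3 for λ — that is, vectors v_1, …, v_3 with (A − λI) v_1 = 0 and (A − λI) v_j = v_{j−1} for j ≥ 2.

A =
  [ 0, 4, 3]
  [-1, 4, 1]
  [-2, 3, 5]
A Jordan chain for λ = 3 of length 3:
v_1 = (-1, 0, -1)ᵀ
v_2 = (-3, -1, -2)ᵀ
v_3 = (1, 0, 0)ᵀ

Let N = A − (3)·I. We want v_3 with N^3 v_3 = 0 but N^2 v_3 ≠ 0; then v_{j-1} := N · v_j for j = 3, …, 2.

Pick v_3 = (1, 0, 0)ᵀ.
Then v_2 = N · v_3 = (-3, -1, -2)ᵀ.
Then v_1 = N · v_2 = (-1, 0, -1)ᵀ.

Sanity check: (A − (3)·I) v_1 = (0, 0, 0)ᵀ = 0. ✓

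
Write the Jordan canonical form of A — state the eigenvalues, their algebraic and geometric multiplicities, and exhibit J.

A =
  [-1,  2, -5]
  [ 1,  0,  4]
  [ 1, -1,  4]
J_3(1)

The characteristic polynomial is
  det(x·I − A) = x^3 - 3*x^2 + 3*x - 1 = (x - 1)^3

Eigenvalues and multiplicities (the geometric multiplicity of λ is n − rank(A − λI), which equals the number of Jordan blocks for λ):
  λ = 1: algebraic multiplicity = 3, geometric multiplicity = 1

Determining the block sizes for each eigenvalue:
  λ = 1: one block (gm = 1), so the single block has size am = 3 → block sizes [3]

Assembling the blocks gives a Jordan form
J =
  [1, 1, 0]
  [0, 1, 1]
  [0, 0, 1]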